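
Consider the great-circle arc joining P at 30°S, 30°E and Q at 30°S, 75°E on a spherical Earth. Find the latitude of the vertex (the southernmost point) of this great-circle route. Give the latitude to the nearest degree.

≈ 32°S

The great circle lies in the plane with unit normal n̂ = (p₁ × p₂)/|p₁ × p₂|.
Here n̂_z ≈ +0.848; the vertex latitude is φ_max = arccos|n̂_z| ≈ 32.0°.
Check via Clairaut: cos φ_max = |cos φ₁| · sin C = cos(30.0°)·sin(101.7°) ≈ 0.848, again giving ≈ 32.0°.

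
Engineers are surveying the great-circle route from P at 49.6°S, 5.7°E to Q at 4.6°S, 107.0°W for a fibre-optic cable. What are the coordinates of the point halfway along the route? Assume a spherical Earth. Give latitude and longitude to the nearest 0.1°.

≈ 41.3°S, 68.3°W

Convert each endpoint to a unit vector on the sphere (x = cos φ cos λ, y = cos φ sin λ, z = sin φ).
The central angle between the endpoints is δ = arccos(p₁·p₂) ≈ 1.760 rad (100.8°).
Interpolate at f = 1/2 with slerp weights a = sin((1−f)δ)/sin δ ≈ 0.785, b = sin(fδ)/sin δ ≈ 0.785.
p = a·p₁ + b·p₂ ≈ (0.277, -0.698, -0.661); φ = arcsin(p_z) ≈ -41.35°, λ = atan2(p_y, p_x) ≈ -68.31°.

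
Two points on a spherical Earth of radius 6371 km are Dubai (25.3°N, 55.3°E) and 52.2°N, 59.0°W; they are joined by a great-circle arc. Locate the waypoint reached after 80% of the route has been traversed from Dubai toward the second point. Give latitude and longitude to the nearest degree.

Write both endpoints as unit vectors p₁, p₂ with components (cos φ cos λ, cos φ sin λ, sin φ).
The central angle between the endpoints is δ = arccos(p₁·p₂) ≈ 1.461 rad (83.7°).
Interpolate at f = 0.80 with slerp weights a = sin((1−f)δ)/sin δ ≈ 0.290, b = sin(fδ)/sin δ ≈ 0.926.
p = a·p₁ + b·p₂ ≈ (0.441, -0.271, 0.855); φ = arcsin(p_z) ≈ 58.80°, λ = atan2(p_y, p_x) ≈ -31.55°.

≈ 59°N, 32°W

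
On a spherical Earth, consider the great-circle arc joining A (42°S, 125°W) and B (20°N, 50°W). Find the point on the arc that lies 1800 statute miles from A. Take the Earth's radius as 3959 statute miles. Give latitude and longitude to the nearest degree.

≈ (28°S, 98°W)

The haversine formula gives a central angle δ ≈ 1.619 rad (92.8°) between the endpoints. The total great-circle distance is δ·R ≈ 1.619 × 3959 ≈ 6409 mi, so the target fraction is f = 1800/6409 ≈ 0.281.
Interpolate at f ≈ 0.281 with slerp weights a = sin((1−f)δ)/sin δ ≈ 0.920, b = sin(fδ)/sin δ ≈ 0.440.
p = a·p₁ + b·p₂ ≈ (-0.126, -0.876, -0.465); φ = arcsin(p_z) ≈ -27.71°, λ = atan2(p_y, p_x) ≈ -98.21°.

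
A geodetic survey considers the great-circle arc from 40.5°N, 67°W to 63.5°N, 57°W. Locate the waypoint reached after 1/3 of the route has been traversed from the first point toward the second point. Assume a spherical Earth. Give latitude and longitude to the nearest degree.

Convert each endpoint to a unit vector on the sphere (x = cos φ cos λ, y = cos φ sin λ, z = sin φ).
The central angle between the endpoints is δ = arccos(p₁·p₂) ≈ 0.414 rad (23.7°).
Interpolate at f = 1/3 with slerp weights a = sin((1−f)δ)/sin δ ≈ 0.677, b = sin(fδ)/sin δ ≈ 0.342.
p = a·p₁ + b·p₂ ≈ (0.284, -0.602, 0.746); φ = arcsin(p_z) ≈ 48.25°, λ = atan2(p_y, p_x) ≈ -64.72°.

≈ 48°N, 65°W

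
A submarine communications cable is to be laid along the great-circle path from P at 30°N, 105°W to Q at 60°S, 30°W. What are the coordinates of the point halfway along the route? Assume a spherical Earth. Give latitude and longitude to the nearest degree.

≈ 18°S, 79°W

The haversine formula gives a central angle δ ≈ 1.898 rad (108.7°) between the endpoints.
Interpolate at f = 1/2 with slerp weights a = sin((1−f)δ)/sin δ ≈ 0.858, b = sin(fδ)/sin δ ≈ 0.858.
p = a·p₁ + b·p₂ ≈ (0.179, -0.932, -0.314); φ = arcsin(p_z) ≈ -18.31°, λ = atan2(p_y, p_x) ≈ -79.12°.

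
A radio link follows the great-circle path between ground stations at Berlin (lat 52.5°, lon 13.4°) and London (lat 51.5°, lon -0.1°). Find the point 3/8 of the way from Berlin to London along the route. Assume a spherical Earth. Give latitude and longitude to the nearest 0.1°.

≈ lat 52.3°, lon 8.3°

The haversine formula gives a central angle δ ≈ 0.146 rad (8.4°) between the endpoints.
Interpolate at f = 3/8 with slerp weights a = sin((1−f)δ)/sin δ ≈ 0.626, b = sin(fδ)/sin δ ≈ 0.376.
p = a·p₁ + b·p₂ ≈ (0.605, 0.088, 0.791); φ = arcsin(p_z) ≈ 52.31°, λ = atan2(p_y, p_x) ≈ 8.27°.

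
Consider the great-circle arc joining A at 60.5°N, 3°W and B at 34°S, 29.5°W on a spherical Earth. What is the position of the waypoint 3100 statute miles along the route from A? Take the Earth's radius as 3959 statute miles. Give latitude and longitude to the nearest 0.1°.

≈ 17.1°N, 19.0°W

Write both endpoints as unit vectors p₁, p₂ with components (cos φ cos λ, cos φ sin λ, sin φ).
The central angle between the endpoints is δ = arccos(p₁·p₂) ≈ 1.692 rad (97.0°). The total great-circle distance is δ·R ≈ 1.692 × 3959 ≈ 6700 mi, so the target fraction is f = 3100/6700 ≈ 0.463.
Interpolate at f ≈ 0.463 with slerp weights a = sin((1−f)δ)/sin δ ≈ 0.795, b = sin(fδ)/sin δ ≈ 0.711.
p = a·p₁ + b·p₂ ≈ (0.904, -0.311, 0.295); φ = arcsin(p_z) ≈ 17.13°, λ = atan2(p_y, p_x) ≈ -18.97°.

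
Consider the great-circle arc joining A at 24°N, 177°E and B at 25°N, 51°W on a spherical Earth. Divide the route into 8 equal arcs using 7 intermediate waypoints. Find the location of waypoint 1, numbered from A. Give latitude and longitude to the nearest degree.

Write both endpoints as unit vectors p₁, p₂ with components (cos φ cos λ, cos φ sin λ, sin φ).
The central angle between the endpoints is δ = arccos(p₁·p₂) ≈ 1.963 rad (112.5°).
Interpolate at f = 1/8 with slerp weights a = sin((1−f)δ)/sin δ ≈ 1.070, b = sin(fδ)/sin δ ≈ 0.263.
p = a·p₁ + b·p₂ ≈ (-0.827, -0.134, 0.546); φ = arcsin(p_z) ≈ 33.13°, λ = atan2(p_y, p_x) ≈ -170.80°.

≈ 33°N, 171°W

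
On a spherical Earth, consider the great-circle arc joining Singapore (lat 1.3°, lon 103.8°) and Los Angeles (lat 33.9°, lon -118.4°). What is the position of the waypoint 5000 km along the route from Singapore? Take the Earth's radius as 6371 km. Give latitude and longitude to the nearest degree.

Convert each endpoint to a unit vector on the sphere (x = cos φ cos λ, y = cos φ sin λ, z = sin φ).
The central angle between the endpoints is δ = arccos(p₁·p₂) ≈ 2.217 rad (127.0°). The total great-circle distance is δ·R ≈ 2.217 × 6371 ≈ 14124 km, so the target fraction is f = 5000/14124 ≈ 0.354.
Interpolate at f ≈ 0.354 with slerp weights a = sin((1−f)δ)/sin δ ≈ 1.240, b = sin(fδ)/sin δ ≈ 0.885.
p = a·p₁ + b·p₂ ≈ (-0.645, 0.558, 0.522); φ = arcsin(p_z) ≈ 31.45°, λ = atan2(p_y, p_x) ≈ 139.14°.

≈ lat 31°, lon 139°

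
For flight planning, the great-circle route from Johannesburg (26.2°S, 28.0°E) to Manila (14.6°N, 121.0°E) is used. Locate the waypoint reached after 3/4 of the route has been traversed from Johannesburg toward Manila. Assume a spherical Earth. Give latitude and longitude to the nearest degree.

≈ (3°N, 99°E)

Write both endpoints as unit vectors p₁, p₂ with components (cos φ cos λ, cos φ sin λ, sin φ).
The central angle between the endpoints is δ = arccos(p₁·p₂) ≈ 1.728 rad (99.0°).
Interpolate at f = 3/4 with slerp weights a = sin((1−f)δ)/sin δ ≈ 0.424, b = sin(fδ)/sin δ ≈ 0.975.
p = a·p₁ + b·p₂ ≈ (-0.150, 0.987, 0.058); φ = arcsin(p_z) ≈ 3.35°, λ = atan2(p_y, p_x) ≈ 98.63°.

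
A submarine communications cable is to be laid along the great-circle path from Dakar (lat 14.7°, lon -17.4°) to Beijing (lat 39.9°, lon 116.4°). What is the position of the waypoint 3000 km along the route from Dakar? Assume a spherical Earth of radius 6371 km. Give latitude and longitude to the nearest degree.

≈ lat 35°, lon 2°

Write both endpoints as unit vectors p₁, p₂ with components (cos φ cos λ, cos φ sin λ, sin φ).
The central angle between the endpoints is δ = arccos(p₁·p₂) ≈ 1.929 rad (110.5°). The total great-circle distance is δ·R ≈ 1.929 × 6371 ≈ 12291 km, so the target fraction is f = 3000/12291 ≈ 0.244.
Interpolate at f ≈ 0.244 with slerp weights a = sin((1−f)δ)/sin δ ≈ 1.061, b = sin(fδ)/sin δ ≈ 0.484.
p = a·p₁ + b·p₂ ≈ (0.814, 0.026, 0.580); φ = arcsin(p_z) ≈ 35.45°, λ = atan2(p_y, p_x) ≈ 1.83°.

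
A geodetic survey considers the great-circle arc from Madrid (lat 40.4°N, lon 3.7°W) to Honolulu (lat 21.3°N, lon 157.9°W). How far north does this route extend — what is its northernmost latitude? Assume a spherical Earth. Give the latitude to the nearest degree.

The great circle lies in the plane with unit normal n̂ = (p₁ × p₂)/|p₁ × p₂|.
Here n̂_z ≈ -0.337; the vertex latitude is φ_max = arccos|n̂_z| ≈ 70.3°.
Check via Clairaut: cos φ_max = |cos φ₁| · sin C = cos(40.4°)·sin(26.3°) ≈ 0.337, again giving ≈ 70.3°.

≈ 70°N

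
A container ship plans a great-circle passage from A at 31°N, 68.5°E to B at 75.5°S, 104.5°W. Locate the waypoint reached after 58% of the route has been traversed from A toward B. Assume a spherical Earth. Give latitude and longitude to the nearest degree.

The haversine formula gives a central angle δ ≈ 2.363 rad (135.4°) between the endpoints.
Interpolate at f = 0.58 with slerp weights a = sin((1−f)δ)/sin δ ≈ 1.192, b = sin(fδ)/sin δ ≈ 1.395.
p = a·p₁ + b·p₂ ≈ (0.287, 0.612, -0.737); φ = arcsin(p_z) ≈ -47.45°, λ = atan2(p_y, p_x) ≈ 64.89°.

≈ 47°S, 65°E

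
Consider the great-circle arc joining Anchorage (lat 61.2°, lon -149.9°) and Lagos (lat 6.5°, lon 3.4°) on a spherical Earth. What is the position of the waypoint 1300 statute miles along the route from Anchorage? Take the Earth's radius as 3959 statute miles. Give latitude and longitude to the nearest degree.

≈ lat 75°, lon -114°

From cos δ = sin φ₁ sin φ₂ + cos φ₁ cos φ₂ cos Δλ, the central angle is δ ≈ 1.905 rad (109.2°). The total great-circle distance is δ·R ≈ 1.905 × 3959 ≈ 7544 mi, so the target fraction is f = 1300/7544 ≈ 0.172.
Interpolate at f ≈ 0.172 with slerp weights a = sin((1−f)δ)/sin δ ≈ 1.059, b = sin(fδ)/sin δ ≈ 0.341.
p = a·p₁ + b·p₂ ≈ (-0.103, -0.236, 0.966); φ = arcsin(p_z) ≈ 75.11°, λ = atan2(p_y, p_x) ≈ -113.53°.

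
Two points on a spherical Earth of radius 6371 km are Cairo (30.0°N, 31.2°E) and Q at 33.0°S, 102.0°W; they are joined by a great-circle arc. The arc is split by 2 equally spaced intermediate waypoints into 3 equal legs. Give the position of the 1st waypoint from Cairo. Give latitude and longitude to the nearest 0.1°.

The haversine formula gives a central angle δ ≈ 2.449 rad (140.3°) between the endpoints.
Interpolate at f = 1/3 with slerp weights a = sin((1−f)δ)/sin δ ≈ 1.563, b = sin(fδ)/sin δ ≈ 1.141.
p = a·p₁ + b·p₂ ≈ (0.959, -0.235, 0.160); φ = arcsin(p_z) ≈ 9.21°, λ = atan2(p_y, p_x) ≈ -13.76°.

≈ 9.2°N, 13.8°W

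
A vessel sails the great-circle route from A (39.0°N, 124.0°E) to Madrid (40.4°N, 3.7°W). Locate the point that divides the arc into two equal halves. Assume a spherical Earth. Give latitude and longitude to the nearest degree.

Convert each endpoint to a unit vector on the sphere (x = cos φ cos λ, y = cos φ sin λ, z = sin φ).
The central angle between the endpoints is δ = arccos(p₁·p₂) ≈ 1.525 rad (87.4°).
Interpolate at f = 1/2 with slerp weights a = sin((1−f)δ)/sin δ ≈ 0.691, b = sin(fδ)/sin δ ≈ 0.691.
p = a·p₁ + b·p₂ ≈ (0.225, 0.411, 0.883); φ = arcsin(p_z) ≈ 62.03°, λ = atan2(p_y, p_x) ≈ 61.33°.

≈ (62°N, 61°E)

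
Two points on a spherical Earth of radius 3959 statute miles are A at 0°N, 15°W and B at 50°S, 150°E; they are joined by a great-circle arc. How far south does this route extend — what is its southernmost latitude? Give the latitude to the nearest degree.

The great circle lies in the plane with unit normal n̂ = (p₁ × p₂)/|p₁ × p₂|.
Here n̂_z ≈ +0.212; the vertex latitude is φ_max = arccos|n̂_z| ≈ 77.7°.

≈ 78°S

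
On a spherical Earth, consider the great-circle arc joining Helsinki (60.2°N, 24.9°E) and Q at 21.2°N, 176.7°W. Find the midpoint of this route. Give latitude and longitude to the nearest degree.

≈ 68°N, 162°E

Convert each endpoint to a unit vector on the sphere (x = cos φ cos λ, y = cos φ sin λ, z = sin φ).
The central angle between the endpoints is δ = arccos(p₁·p₂) ≈ 1.688 rad (96.7°).
Interpolate at f = 1/2 with slerp weights a = sin((1−f)δ)/sin δ ≈ 0.752, b = sin(fδ)/sin δ ≈ 0.752.
p = a·p₁ + b·p₂ ≈ (-0.361, 0.117, 0.925); φ = arcsin(p_z) ≈ 67.69°, λ = atan2(p_y, p_x) ≈ 162.04°.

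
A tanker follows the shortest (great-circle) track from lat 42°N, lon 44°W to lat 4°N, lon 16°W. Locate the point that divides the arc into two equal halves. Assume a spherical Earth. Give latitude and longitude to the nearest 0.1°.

Convert each endpoint to a unit vector on the sphere (x = cos φ cos λ, y = cos φ sin λ, z = sin φ).
The central angle between the endpoints is δ = arccos(p₁·p₂) ≈ 0.794 rad (45.5°).
Interpolate at f = 1/2 with slerp weights a = sin((1−f)δ)/sin δ ≈ 0.542, b = sin(fδ)/sin δ ≈ 0.542.
p = a·p₁ + b·p₂ ≈ (0.810, -0.429, 0.401); φ = arcsin(p_z) ≈ 23.61°, λ = atan2(p_y, p_x) ≈ -27.91°.

≈ lat 23.6°N, lon 27.9°W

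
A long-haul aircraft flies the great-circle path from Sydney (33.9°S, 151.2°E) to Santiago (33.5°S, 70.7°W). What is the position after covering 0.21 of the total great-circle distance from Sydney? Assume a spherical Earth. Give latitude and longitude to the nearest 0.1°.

≈ 50.2°S, 170.1°E

Write both endpoints as unit vectors p₁, p₂ with components (cos φ cos λ, cos φ sin λ, sin φ).
The central angle between the endpoints is δ = arccos(p₁·p₂) ≈ 1.780 rad (102.0°).
Interpolate at f = 0.21 with slerp weights a = sin((1−f)δ)/sin δ ≈ 1.008, b = sin(fδ)/sin δ ≈ 0.373.
p = a·p₁ + b·p₂ ≈ (-0.631, 0.109, -0.768); φ = arcsin(p_z) ≈ -50.21°, λ = atan2(p_y, p_x) ≈ 170.15°.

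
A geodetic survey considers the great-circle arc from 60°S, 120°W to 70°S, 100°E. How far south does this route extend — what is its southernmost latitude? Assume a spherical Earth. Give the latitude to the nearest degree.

≈ 81°S

The great circle lies in the plane with unit normal n̂ = (p₁ × p₂)/|p₁ × p₂|.
Here n̂_z ≈ -0.150; the vertex latitude is φ_max = arccos|n̂_z| ≈ 81.3°.
Check via Clairaut: cos φ_max = |cos φ₁| · sin C = cos(60.0°)·sin(162.5°) ≈ 0.150, again giving ≈ 81.3°.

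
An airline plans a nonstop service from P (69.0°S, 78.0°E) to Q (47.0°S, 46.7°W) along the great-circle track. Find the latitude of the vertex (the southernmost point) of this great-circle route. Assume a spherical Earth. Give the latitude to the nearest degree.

≈ 76°S

The great circle lies in the plane with unit normal n̂ = (p₁ × p₂)/|p₁ × p₂|.
Here n̂_z ≈ -0.239; the vertex latitude is φ_max = arccos|n̂_z| ≈ 76.1°.
Check via Clairaut: cos φ_max = |cos φ₁| · sin C = cos(69.0°)·sin(138.1°) ≈ 0.239, again giving ≈ 76.1°.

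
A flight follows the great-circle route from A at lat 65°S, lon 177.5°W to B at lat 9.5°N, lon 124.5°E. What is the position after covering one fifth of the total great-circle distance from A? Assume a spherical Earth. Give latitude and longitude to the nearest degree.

Write both endpoints as unit vectors p₁, p₂ with components (cos φ cos λ, cos φ sin λ, sin φ).
The central angle between the endpoints is δ = arccos(p₁·p₂) ≈ 1.499 rad (85.9°).
Interpolate at f = 1/5 with slerp weights a = sin((1−f)δ)/sin δ ≈ 0.934, b = sin(fδ)/sin δ ≈ 0.296.
p = a·p₁ + b·p₂ ≈ (-0.560, 0.224, -0.798); φ = arcsin(p_z) ≈ -52.92°, λ = atan2(p_y, p_x) ≈ 158.24°.

≈ lat 53°S, lon 158°E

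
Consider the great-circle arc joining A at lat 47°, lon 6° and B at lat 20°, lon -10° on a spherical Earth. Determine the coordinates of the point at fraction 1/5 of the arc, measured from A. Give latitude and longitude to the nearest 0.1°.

≈ lat 41.8°, lon 1.8°

Write both endpoints as unit vectors p₁, p₂ with components (cos φ cos λ, cos φ sin λ, sin φ).
The central angle between the endpoints is δ = arccos(p₁·p₂) ≈ 0.523 rad (30.0°).
Interpolate at f = 1/5 with slerp weights a = sin((1−f)δ)/sin δ ≈ 0.813, b = sin(fδ)/sin δ ≈ 0.209.
p = a·p₁ + b·p₂ ≈ (0.745, 0.024, 0.666); φ = arcsin(p_z) ≈ 41.79°, λ = atan2(p_y, p_x) ≈ 1.84°.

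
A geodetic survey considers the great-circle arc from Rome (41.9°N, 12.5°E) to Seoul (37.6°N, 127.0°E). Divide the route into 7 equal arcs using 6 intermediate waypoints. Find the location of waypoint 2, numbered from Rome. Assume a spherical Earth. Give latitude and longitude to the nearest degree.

≈ 54°N, 42°E

Convert each endpoint to a unit vector on the sphere (x = cos φ cos λ, y = cos φ sin λ, z = sin φ).
The central angle between the endpoints is δ = arccos(p₁·p₂) ≈ 1.407 rad (80.6°).
Interpolate at f = 2/7 with slerp weights a = sin((1−f)δ)/sin δ ≈ 0.856, b = sin(fδ)/sin δ ≈ 0.397.
p = a·p₁ + b·p₂ ≈ (0.433, 0.389, 0.813); φ = arcsin(p_z) ≈ 54.43°, λ = atan2(p_y, p_x) ≈ 41.94°.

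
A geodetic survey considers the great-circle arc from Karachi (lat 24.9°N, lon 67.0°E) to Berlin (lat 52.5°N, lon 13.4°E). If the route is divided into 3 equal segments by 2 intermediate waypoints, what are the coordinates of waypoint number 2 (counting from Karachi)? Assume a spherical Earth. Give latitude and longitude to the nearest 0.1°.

The haversine formula gives a central angle δ ≈ 0.848 rad (48.6°) between the endpoints.
Interpolate at f = 2/3 with slerp weights a = sin((1−f)δ)/sin δ ≈ 0.372, b = sin(fδ)/sin δ ≈ 0.714.
p = a·p₁ + b·p₂ ≈ (0.555, 0.411, 0.723); φ = arcsin(p_z) ≈ 46.32°, λ = atan2(p_y, p_x) ≈ 36.55°.

≈ lat 46.3°N, lon 36.6°E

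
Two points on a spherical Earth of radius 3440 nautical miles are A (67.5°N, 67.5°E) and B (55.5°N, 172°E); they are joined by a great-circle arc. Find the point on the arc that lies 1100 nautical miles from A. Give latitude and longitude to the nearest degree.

≈ (72°N, 121°E)

From cos δ = sin φ₁ sin φ₂ + cos φ₁ cos φ₂ cos Δλ, the central angle is δ ≈ 0.785 rad (45.0°). The total great-circle distance is δ·R ≈ 0.785 × 3440 ≈ 2702 nmi, so the target fraction is f = 1100/2702 ≈ 0.407.
Interpolate at f ≈ 0.407 with slerp weights a = sin((1−f)δ)/sin δ ≈ 0.635, b = sin(fδ)/sin δ ≈ 0.445.
p = a·p₁ + b·p₂ ≈ (-0.156, 0.260, 0.953); φ = arcsin(p_z) ≈ 72.36°, λ = atan2(p_y, p_x) ≈ 121.07°.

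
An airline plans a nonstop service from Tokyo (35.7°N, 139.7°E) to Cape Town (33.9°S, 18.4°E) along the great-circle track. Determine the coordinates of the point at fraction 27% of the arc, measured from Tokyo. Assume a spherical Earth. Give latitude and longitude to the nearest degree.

≈ 20°N, 103°E

Write both endpoints as unit vectors p₁, p₂ with components (cos φ cos λ, cos φ sin λ, sin φ).
The central angle between the endpoints is δ = arccos(p₁·p₂) ≈ 2.313 rad (132.5°).
Interpolate at f = 0.27 with slerp weights a = sin((1−f)δ)/sin δ ≈ 1.347, b = sin(fδ)/sin δ ≈ 0.793.
p = a·p₁ + b·p₂ ≈ (-0.210, 0.915, 0.344); φ = arcsin(p_z) ≈ 20.11°, λ = atan2(p_y, p_x) ≈ 102.91°.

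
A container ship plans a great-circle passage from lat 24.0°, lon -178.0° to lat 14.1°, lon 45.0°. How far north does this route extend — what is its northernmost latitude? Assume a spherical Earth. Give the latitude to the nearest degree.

The great circle lies in the plane with unit normal n̂ = (p₁ × p₂)/|p₁ × p₂|.
Here n̂_z ≈ -0.723; the vertex latitude is φ_max = arccos|n̂_z| ≈ 43.7°.
Check via Clairaut: cos φ_max = |cos φ₁| · sin C = cos(24.0°)·sin(52.3°) ≈ 0.723, again giving ≈ 43.7°.

≈ 44°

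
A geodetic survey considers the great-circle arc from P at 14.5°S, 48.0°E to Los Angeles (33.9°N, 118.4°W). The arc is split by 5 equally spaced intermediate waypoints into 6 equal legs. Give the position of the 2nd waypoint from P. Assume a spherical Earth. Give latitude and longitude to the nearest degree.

≈ 31°N, 21°E

Convert each endpoint to a unit vector on the sphere (x = cos φ cos λ, y = cos φ sin λ, z = sin φ).
The central angle between the endpoints is δ = arccos(p₁·p₂) ≈ 2.741 rad (157.0°).
Interpolate at f = 2/6 with slerp weights a = sin((1−f)δ)/sin δ ≈ 2.478, b = sin(fδ)/sin δ ≈ 2.028.
p = a·p₁ + b·p₂ ≈ (0.805, 0.302, 0.511); φ = arcsin(p_z) ≈ 30.72°, λ = atan2(p_y, p_x) ≈ 20.58°.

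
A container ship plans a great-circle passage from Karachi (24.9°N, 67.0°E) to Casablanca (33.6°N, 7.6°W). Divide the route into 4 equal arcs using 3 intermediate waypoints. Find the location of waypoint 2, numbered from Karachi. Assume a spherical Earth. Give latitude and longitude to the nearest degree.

From cos δ = sin φ₁ sin φ₂ + cos φ₁ cos φ₂ cos Δλ, the central angle is δ ≈ 1.122 rad (64.3°).
Interpolate at f = 2/4 with slerp weights a = sin((1−f)δ)/sin δ ≈ 0.591, b = sin(fδ)/sin δ ≈ 0.591.
p = a·p₁ + b·p₂ ≈ (0.697, 0.428, 0.575); φ = arcsin(p_z) ≈ 35.13°, λ = atan2(p_y, p_x) ≈ 31.56°.

≈ (35°N, 32°E)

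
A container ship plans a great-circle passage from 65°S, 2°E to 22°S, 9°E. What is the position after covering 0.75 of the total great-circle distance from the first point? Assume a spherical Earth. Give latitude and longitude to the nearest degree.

From cos δ = sin φ₁ sin φ₂ + cos φ₁ cos φ₂ cos Δλ, the central angle is δ ≈ 0.755 rad (43.2°).
Interpolate at f = 0.75 with slerp weights a = sin((1−f)δ)/sin δ ≈ 0.274, b = sin(fδ)/sin δ ≈ 0.783.
p = a·p₁ + b·p₂ ≈ (0.833, 0.118, -0.541); φ = arcsin(p_z) ≈ -32.78°, λ = atan2(p_y, p_x) ≈ 8.04°.

≈ 33°S, 8°E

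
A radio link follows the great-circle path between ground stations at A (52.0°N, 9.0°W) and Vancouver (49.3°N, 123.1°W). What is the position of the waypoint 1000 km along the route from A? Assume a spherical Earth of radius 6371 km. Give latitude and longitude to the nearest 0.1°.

≈ (58.3°N, 20.3°W)

Write both endpoints as unit vectors p₁, p₂ with components (cos φ cos λ, cos φ sin λ, sin φ).
The central angle between the endpoints is δ = arccos(p₁·p₂) ≈ 1.122 rad (64.3°). The total great-circle distance is δ·R ≈ 1.122 × 6371 ≈ 7151 km, so the target fraction is f = 1000/7151 ≈ 0.140.
Interpolate at f ≈ 0.140 with slerp weights a = sin((1−f)δ)/sin δ ≈ 0.913, b = sin(fδ)/sin δ ≈ 0.173.
p = a·p₁ + b·p₂ ≈ (0.493, -0.183, 0.851); φ = arcsin(p_z) ≈ 58.27°, λ = atan2(p_y, p_x) ≈ -20.32°.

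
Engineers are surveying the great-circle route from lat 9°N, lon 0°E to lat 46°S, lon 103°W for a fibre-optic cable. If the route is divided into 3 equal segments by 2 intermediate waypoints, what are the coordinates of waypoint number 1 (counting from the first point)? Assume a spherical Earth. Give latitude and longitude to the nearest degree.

Write both endpoints as unit vectors p₁, p₂ with components (cos φ cos λ, cos φ sin λ, sin φ).
The central angle between the endpoints is δ = arccos(p₁·p₂) ≈ 1.841 rad (105.5°).
Interpolate at f = 1/3 with slerp weights a = sin((1−f)δ)/sin δ ≈ 0.977, b = sin(fδ)/sin δ ≈ 0.598.
p = a·p₁ + b·p₂ ≈ (0.872, -0.404, -0.277); φ = arcsin(p_z) ≈ -16.08°, λ = atan2(p_y, p_x) ≈ -24.89°.

≈ lat 16°S, lon 25°W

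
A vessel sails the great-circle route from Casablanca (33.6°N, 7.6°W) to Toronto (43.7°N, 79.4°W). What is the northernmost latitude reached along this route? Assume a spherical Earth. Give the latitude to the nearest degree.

The great circle lies in the plane with unit normal n̂ = (p₁ × p₂)/|p₁ × p₂|.
Here n̂_z ≈ -0.696; the vertex latitude is φ_max = arccos|n̂_z| ≈ 45.9°.
Check via Clairaut: cos φ_max = |cos φ₁| · sin C = cos(33.6°)·sin(56.7°) ≈ 0.696, again giving ≈ 45.9°.

≈ 46°N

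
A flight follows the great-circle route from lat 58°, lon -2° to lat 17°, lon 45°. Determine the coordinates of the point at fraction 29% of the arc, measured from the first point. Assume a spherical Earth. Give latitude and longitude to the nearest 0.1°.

The haversine formula gives a central angle δ ≈ 0.935 rad (53.6°) between the endpoints.
Interpolate at f = 0.29 with slerp weights a = sin((1−f)δ)/sin δ ≈ 0.766, b = sin(fδ)/sin δ ≈ 0.333.
p = a·p₁ + b·p₂ ≈ (0.631, 0.211, 0.747); φ = arcsin(p_z) ≈ 48.31°, λ = atan2(p_y, p_x) ≈ 18.49°.

≈ lat 48.3°, lon 18.5°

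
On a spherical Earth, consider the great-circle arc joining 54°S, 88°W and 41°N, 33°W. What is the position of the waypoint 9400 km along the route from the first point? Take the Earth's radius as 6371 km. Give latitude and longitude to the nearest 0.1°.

≈ 21.8°N, 44.4°W

From cos δ = sin φ₁ sin φ₂ + cos φ₁ cos φ₂ cos Δλ, the central angle is δ ≈ 1.851 rad (106.0°). The total great-circle distance is δ·R ≈ 1.851 × 6371 ≈ 11791 km, so the target fraction is f = 9400/11791 ≈ 0.797.
Interpolate at f ≈ 0.797 with slerp weights a = sin((1−f)δ)/sin δ ≈ 0.381, b = sin(fδ)/sin δ ≈ 1.036.
p = a·p₁ + b·p₂ ≈ (0.663, -0.650, 0.371); φ = arcsin(p_z) ≈ 21.77°, λ = atan2(p_y, p_x) ≈ -44.41°.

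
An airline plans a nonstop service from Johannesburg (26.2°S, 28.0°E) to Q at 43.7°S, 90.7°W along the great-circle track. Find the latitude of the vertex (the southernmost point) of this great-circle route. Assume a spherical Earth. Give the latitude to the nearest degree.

≈ 55°S

The great circle lies in the plane with unit normal n̂ = (p₁ × p₂)/|p₁ × p₂|.
Here n̂_z ≈ -0.569; the vertex latitude is φ_max = arccos|n̂_z| ≈ 55.3°.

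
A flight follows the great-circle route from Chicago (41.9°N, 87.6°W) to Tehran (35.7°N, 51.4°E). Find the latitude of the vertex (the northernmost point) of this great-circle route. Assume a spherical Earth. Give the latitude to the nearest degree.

≈ 67°N

The great circle lies in the plane with unit normal n̂ = (p₁ × p₂)/|p₁ × p₂|.
Here n̂_z ≈ +0.397; the vertex latitude is φ_max = arccos|n̂_z| ≈ 66.6°.
Check via Clairaut: cos φ_max = |cos φ₁| · sin C = cos(41.9°)·sin(32.3°) ≈ 0.397, again giving ≈ 66.6°.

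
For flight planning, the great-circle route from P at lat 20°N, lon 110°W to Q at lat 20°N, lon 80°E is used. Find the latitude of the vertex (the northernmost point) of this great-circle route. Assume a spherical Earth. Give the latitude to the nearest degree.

≈ 77°N

The great circle lies in the plane with unit normal n̂ = (p₁ × p₂)/|p₁ × p₂|.
Here n̂_z ≈ -0.233; the vertex latitude is φ_max = arccos|n̂_z| ≈ 76.5°.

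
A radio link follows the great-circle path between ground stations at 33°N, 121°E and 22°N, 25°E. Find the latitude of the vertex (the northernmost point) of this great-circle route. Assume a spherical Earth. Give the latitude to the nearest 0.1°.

The great circle lies in the plane with unit normal n̂ = (p₁ × p₂)/|p₁ × p₂|.
Here n̂_z ≈ -0.779; the vertex latitude is φ_max = arccos|n̂_z| ≈ 38.8°.

≈ 38.8°N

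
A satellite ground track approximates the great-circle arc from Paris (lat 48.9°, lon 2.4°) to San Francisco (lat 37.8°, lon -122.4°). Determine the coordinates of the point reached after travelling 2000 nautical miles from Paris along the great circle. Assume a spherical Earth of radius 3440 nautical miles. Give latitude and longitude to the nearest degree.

Write both endpoints as unit vectors p₁, p₂ with components (cos φ cos λ, cos φ sin λ, sin φ).
The central angle between the endpoints is δ = arccos(p₁·p₂) ≈ 1.405 rad (80.5°). The total great-circle distance is δ·R ≈ 1.405 × 3440 ≈ 4832 nmi, so the target fraction is f = 2000/4832 ≈ 0.414.
Interpolate at f ≈ 0.414 with slerp weights a = sin((1−f)δ)/sin δ ≈ 0.744, b = sin(fδ)/sin δ ≈ 0.557.
p = a·p₁ + b·p₂ ≈ (0.253, -0.351, 0.902); φ = arcsin(p_z) ≈ 64.37°, λ = atan2(p_y, p_x) ≈ -54.26°.

≈ lat 64°, lon -54°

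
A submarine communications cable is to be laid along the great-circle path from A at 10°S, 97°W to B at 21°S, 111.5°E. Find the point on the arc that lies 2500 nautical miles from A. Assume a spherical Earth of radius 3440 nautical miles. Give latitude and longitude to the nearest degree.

≈ 38°S, 131°W

From cos δ = sin φ₁ sin φ₂ + cos φ₁ cos φ₂ cos Δλ, the central angle is δ ≈ 2.412 rad (138.2°). The total great-circle distance is δ·R ≈ 2.412 × 3440 ≈ 8299 nmi, so the target fraction is f = 2500/8299 ≈ 0.301.
Interpolate at f ≈ 0.301 with slerp weights a = sin((1−f)δ)/sin δ ≈ 1.491, b = sin(fδ)/sin δ ≈ 0.997.
p = a·p₁ + b·p₂ ≈ (-0.520, -0.591, -0.616); φ = arcsin(p_z) ≈ -38.05°, λ = atan2(p_y, p_x) ≈ -131.34°.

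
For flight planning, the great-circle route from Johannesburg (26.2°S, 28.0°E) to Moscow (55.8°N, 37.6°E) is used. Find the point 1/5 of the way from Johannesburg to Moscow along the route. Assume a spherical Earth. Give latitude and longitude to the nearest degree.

Convert each endpoint to a unit vector on the sphere (x = cos φ cos λ, y = cos φ sin λ, z = sin φ).
The central angle between the endpoints is δ = arccos(p₁·p₂) ≈ 1.438 rad (82.4°).
Interpolate at f = 1/5 with slerp weights a = sin((1−f)δ)/sin δ ≈ 0.921, b = sin(fδ)/sin δ ≈ 0.286.
p = a·p₁ + b·p₂ ≈ (0.857, 0.486, -0.170); φ = arcsin(p_z) ≈ -9.78°, λ = atan2(p_y, p_x) ≈ 29.56°.

≈ 10°S, 30°E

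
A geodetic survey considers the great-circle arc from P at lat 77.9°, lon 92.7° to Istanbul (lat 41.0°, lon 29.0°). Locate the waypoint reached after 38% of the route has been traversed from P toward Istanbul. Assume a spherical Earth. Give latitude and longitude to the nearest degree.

≈ lat 67°, lon 47°

Convert each endpoint to a unit vector on the sphere (x = cos φ cos λ, y = cos φ sin λ, z = sin φ).
The central angle between the endpoints is δ = arccos(p₁·p₂) ≈ 0.779 rad (44.6°).
Interpolate at f = 0.38 with slerp weights a = sin((1−f)δ)/sin δ ≈ 0.661, b = sin(fδ)/sin δ ≈ 0.415.
p = a·p₁ + b·p₂ ≈ (0.268, 0.290, 0.919); φ = arcsin(p_z) ≈ 66.75°, λ = atan2(p_y, p_x) ≈ 47.34°.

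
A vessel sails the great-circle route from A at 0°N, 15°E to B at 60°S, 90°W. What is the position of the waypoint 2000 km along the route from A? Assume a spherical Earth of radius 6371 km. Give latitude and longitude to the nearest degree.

The haversine formula gives a central angle δ ≈ 1.701 rad (97.4°) between the endpoints. The total great-circle distance is δ·R ≈ 1.701 × 6371 ≈ 10834 km, so the target fraction is f = 2000/10834 ≈ 0.185.
Interpolate at f ≈ 0.185 with slerp weights a = sin((1−f)δ)/sin δ ≈ 0.991, b = sin(fδ)/sin δ ≈ 0.311.
p = a·p₁ + b·p₂ ≈ (0.958, 0.101, -0.270); φ = arcsin(p_z) ≈ -15.65°, λ = atan2(p_y, p_x) ≈ 6.01°.

≈ 16°S, 6°E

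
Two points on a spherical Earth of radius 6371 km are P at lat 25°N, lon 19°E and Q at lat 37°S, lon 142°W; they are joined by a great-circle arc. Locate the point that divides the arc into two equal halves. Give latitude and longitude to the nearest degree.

Write both endpoints as unit vectors p₁, p₂ with components (cos φ cos λ, cos φ sin λ, sin φ).
The central angle between the endpoints is δ = arccos(p₁·p₂) ≈ 2.790 rad (159.8°).
Interpolate at f = 1/2 with slerp weights a = sin((1−f)δ)/sin δ ≈ 2.856, b = sin(fδ)/sin δ ≈ 2.856.
p = a·p₁ + b·p₂ ≈ (0.650, -0.562, -0.512); φ = arcsin(p_z) ≈ -30.79°, λ = atan2(p_y, p_x) ≈ -40.82°.

≈ lat 31°S, lon 41°W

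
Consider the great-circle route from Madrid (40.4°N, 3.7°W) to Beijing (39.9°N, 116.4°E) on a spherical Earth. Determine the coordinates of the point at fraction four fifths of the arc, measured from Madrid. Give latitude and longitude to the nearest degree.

Convert each endpoint to a unit vector on the sphere (x = cos φ cos λ, y = cos φ sin λ, z = sin φ).
The central angle between the endpoints is δ = arccos(p₁·p₂) ≈ 1.448 rad (82.9°).
Interpolate at f = 4/5 with slerp weights a = sin((1−f)δ)/sin δ ≈ 0.288, b = sin(fδ)/sin δ ≈ 0.923.
p = a·p₁ + b·p₂ ≈ (-0.096, 0.620, 0.779); φ = arcsin(p_z) ≈ 51.13°, λ = atan2(p_y, p_x) ≈ 98.82°.

≈ 51°N, 99°E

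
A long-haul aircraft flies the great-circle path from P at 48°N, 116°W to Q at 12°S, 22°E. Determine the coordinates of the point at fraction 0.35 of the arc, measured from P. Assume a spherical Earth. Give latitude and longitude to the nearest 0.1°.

≈ 50.4°N, 43.6°W

The haversine formula gives a central angle δ ≈ 2.266 rad (129.9°) between the endpoints.
Interpolate at f = 0.35 with slerp weights a = sin((1−f)δ)/sin δ ≈ 1.297, b = sin(fδ)/sin δ ≈ 0.928.
p = a·p₁ + b·p₂ ≈ (0.462, -0.440, 0.770); φ = arcsin(p_z) ≈ 50.40°, λ = atan2(p_y, p_x) ≈ -43.60°.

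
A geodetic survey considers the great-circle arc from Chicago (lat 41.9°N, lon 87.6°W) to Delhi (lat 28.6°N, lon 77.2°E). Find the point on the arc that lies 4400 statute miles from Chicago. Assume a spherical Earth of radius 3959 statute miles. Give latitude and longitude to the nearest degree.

The haversine formula gives a central angle δ ≈ 1.887 rad (108.1°) between the endpoints. The total great-circle distance is δ·R ≈ 1.887 × 3959 ≈ 7471 mi, so the target fraction is f = 4400/7471 ≈ 0.589.
Interpolate at f ≈ 0.589 with slerp weights a = sin((1−f)δ)/sin δ ≈ 0.737, b = sin(fδ)/sin δ ≈ 0.943.
p = a·p₁ + b·p₂ ≈ (0.206, 0.260, 0.943); φ = arcsin(p_z) ≈ 70.63°, λ = atan2(p_y, p_x) ≈ 51.51°.

≈ lat 71°N, lon 52°E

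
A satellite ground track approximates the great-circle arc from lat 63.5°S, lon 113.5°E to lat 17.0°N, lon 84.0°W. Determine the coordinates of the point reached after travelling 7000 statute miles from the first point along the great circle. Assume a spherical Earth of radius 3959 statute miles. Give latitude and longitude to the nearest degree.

≈ lat 13°S, lon 89°W

Convert each endpoint to a unit vector on the sphere (x = cos φ cos λ, y = cos φ sin λ, z = sin φ).
The central angle between the endpoints is δ = arccos(p₁·p₂) ≈ 2.303 rad (132.0°). The total great-circle distance is δ·R ≈ 2.303 × 3959 ≈ 9118 mi, so the target fraction is f = 7000/9118 ≈ 0.768.
Interpolate at f ≈ 0.768 with slerp weights a = sin((1−f)δ)/sin δ ≈ 0.686, b = sin(fδ)/sin δ ≈ 1.319.
p = a·p₁ + b·p₂ ≈ (0.010, -0.974, -0.228); φ = arcsin(p_z) ≈ -13.18°, λ = atan2(p_y, p_x) ≈ -89.42°.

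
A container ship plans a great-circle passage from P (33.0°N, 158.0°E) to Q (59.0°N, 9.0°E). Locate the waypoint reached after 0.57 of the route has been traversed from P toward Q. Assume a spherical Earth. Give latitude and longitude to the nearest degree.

Convert each endpoint to a unit vector on the sphere (x = cos φ cos λ, y = cos φ sin λ, z = sin φ).
The central angle between the endpoints is δ = arccos(p₁·p₂) ≈ 1.474 rad (84.5°).
Interpolate at f = 0.57 with slerp weights a = sin((1−f)δ)/sin δ ≈ 0.595, b = sin(fδ)/sin δ ≈ 0.748.
p = a·p₁ + b·p₂ ≈ (-0.082, 0.247, 0.965); φ = arcsin(p_z) ≈ 74.90°, λ = atan2(p_y, p_x) ≈ 108.36°.

≈ (75°N, 108°E)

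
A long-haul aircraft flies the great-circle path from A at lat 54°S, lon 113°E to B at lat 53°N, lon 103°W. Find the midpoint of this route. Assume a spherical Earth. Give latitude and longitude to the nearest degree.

Convert each endpoint to a unit vector on the sphere (x = cos φ cos λ, y = cos φ sin λ, z = sin φ).
The central angle between the endpoints is δ = arccos(p₁·p₂) ≈ 2.771 rad (158.8°).
Interpolate at f = 1/2 with slerp weights a = sin((1−f)δ)/sin δ ≈ 2.717, b = sin(fδ)/sin δ ≈ 2.717.
p = a·p₁ + b·p₂ ≈ (-0.992, -0.123, -0.028); φ = arcsin(p_z) ≈ -1.62°, λ = atan2(p_y, p_x) ≈ -172.92°.

≈ lat 2°S, lon 173°W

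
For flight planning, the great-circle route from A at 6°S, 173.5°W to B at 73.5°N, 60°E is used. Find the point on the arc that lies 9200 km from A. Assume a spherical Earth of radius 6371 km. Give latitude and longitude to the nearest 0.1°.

≈ 70.9°N, 140.4°E

Convert each endpoint to a unit vector on the sphere (x = cos φ cos λ, y = cos φ sin λ, z = sin φ).
The central angle between the endpoints is δ = arccos(p₁·p₂) ≈ 1.842 rad (105.6°). The total great-circle distance is δ·R ≈ 1.842 × 6371 ≈ 11738 km, so the target fraction is f = 9200/11738 ≈ 0.784.
Interpolate at f ≈ 0.784 with slerp weights a = sin((1−f)δ)/sin δ ≈ 0.403, b = sin(fδ)/sin δ ≈ 1.030.
p = a·p₁ + b·p₂ ≈ (-0.252, 0.208, 0.945); φ = arcsin(p_z) ≈ 70.95°, λ = atan2(p_y, p_x) ≈ 140.43°.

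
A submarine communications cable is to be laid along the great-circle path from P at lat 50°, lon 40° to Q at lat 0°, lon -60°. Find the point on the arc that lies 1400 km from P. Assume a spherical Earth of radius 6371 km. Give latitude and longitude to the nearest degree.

Write both endpoints as unit vectors p₁, p₂ with components (cos φ cos λ, cos φ sin λ, sin φ).
The central angle between the endpoints is δ = arccos(p₁·p₂) ≈ 1.683 rad (96.4°). The total great-circle distance is δ·R ≈ 1.683 × 6371 ≈ 10720 km, so the target fraction is f = 1400/10720 ≈ 0.131.
Interpolate at f ≈ 0.131 with slerp weights a = sin((1−f)δ)/sin δ ≈ 1.000, b = sin(fδ)/sin δ ≈ 0.219.
p = a·p₁ + b·p₂ ≈ (0.602, 0.223, 0.766); φ = arcsin(p_z) ≈ 50.03°, λ = atan2(p_y, p_x) ≈ 20.35°.

≈ lat 50°, lon 20°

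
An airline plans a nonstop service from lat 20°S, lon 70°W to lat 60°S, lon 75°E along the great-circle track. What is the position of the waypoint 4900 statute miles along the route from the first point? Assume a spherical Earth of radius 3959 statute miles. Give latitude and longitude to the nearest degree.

≈ lat 74°S, lon 20°E

Write both endpoints as unit vectors p₁, p₂ with components (cos φ cos λ, cos φ sin λ, sin φ).
The central angle between the endpoints is δ = arccos(p₁·p₂) ≈ 1.660 rad (95.1°). The total great-circle distance is δ·R ≈ 1.660 × 3959 ≈ 6570 mi, so the target fraction is f = 4900/6570 ≈ 0.746.
Interpolate at f ≈ 0.746 with slerp weights a = sin((1−f)δ)/sin δ ≈ 0.411, b = sin(fδ)/sin δ ≈ 0.949.
p = a·p₁ + b·p₂ ≈ (0.255, 0.095, -0.962); φ = arcsin(p_z) ≈ -74.21°, λ = atan2(p_y, p_x) ≈ 20.48°.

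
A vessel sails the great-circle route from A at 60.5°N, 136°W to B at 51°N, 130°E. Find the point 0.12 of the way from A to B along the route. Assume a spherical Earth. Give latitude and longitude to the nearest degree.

Convert each endpoint to a unit vector on the sphere (x = cos φ cos λ, y = cos φ sin λ, z = sin φ).
The central angle between the endpoints is δ = arccos(p₁·p₂) ≈ 0.857 rad (49.1°).
Interpolate at f = 0.12 with slerp weights a = sin((1−f)δ)/sin δ ≈ 0.906, b = sin(fδ)/sin δ ≈ 0.136.
p = a·p₁ + b·p₂ ≈ (-0.376, -0.244, 0.894); φ = arcsin(p_z) ≈ 63.37°, λ = atan2(p_y, p_x) ≈ -146.96°.

≈ 63°N, 147°W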